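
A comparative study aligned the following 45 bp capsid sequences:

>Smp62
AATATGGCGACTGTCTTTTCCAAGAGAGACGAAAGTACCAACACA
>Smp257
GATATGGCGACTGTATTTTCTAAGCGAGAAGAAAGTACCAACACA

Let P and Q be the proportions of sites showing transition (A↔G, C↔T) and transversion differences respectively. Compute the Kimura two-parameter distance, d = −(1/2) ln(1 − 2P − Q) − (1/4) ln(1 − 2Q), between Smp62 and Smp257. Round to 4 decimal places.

0.1203

Mismatches occur at site 1 (A→G, transition), site 15 (C→A, transversion), site 21 (C→T, transition), site 25 (A→C, transversion), site 30 (C→A, transversion).
Of the 5 differences, 2 transitions and 3 transversions over 45 sites: P = 2/45 = 0.044444, Q = 3/45 = 0.066667.
d = −0.5·ln(0.844445) − 0.25·ln(0.866666) = −0.5·(-0.169076) − 0.25·(-0.143102) = 0.1203.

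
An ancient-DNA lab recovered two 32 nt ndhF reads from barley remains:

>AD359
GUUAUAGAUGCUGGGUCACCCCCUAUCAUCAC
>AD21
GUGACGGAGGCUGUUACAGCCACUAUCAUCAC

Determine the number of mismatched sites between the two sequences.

9

The sequences differ at positions 3 (U/G), 5 (U/C), 6 (A/G), 9 (U/G), 14 (G/U), 15 (G/U), 16 (U/A), 19 (C/G), 22 (C/A).
That gives 9 mismatches out of 32 aligned sites, so the Hamming distance is 9.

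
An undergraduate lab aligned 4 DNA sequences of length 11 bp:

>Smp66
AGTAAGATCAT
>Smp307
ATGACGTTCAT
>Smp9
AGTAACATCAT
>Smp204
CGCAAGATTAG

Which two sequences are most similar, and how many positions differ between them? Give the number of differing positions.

Pairwise Hamming distances:
  Smp66 vs Smp307: 4
  Smp66 vs Smp9: 1
  Smp66 vs Smp204: 4
  Smp307 vs Smp9: 5
  Smp307 vs Smp204: 7
  Smp9 vs Smp204: 5
The smallest is 1, between Smp66 and Smp9.

1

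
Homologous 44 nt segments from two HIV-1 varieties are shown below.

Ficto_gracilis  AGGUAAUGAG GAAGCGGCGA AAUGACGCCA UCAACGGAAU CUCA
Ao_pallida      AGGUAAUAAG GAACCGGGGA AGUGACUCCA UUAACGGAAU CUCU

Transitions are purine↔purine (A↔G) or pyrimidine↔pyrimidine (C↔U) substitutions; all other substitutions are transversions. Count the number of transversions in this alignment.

The sequences differ at positions 8 (G/A, transition), 14 (G/C, transversion), 18 (C/G, transversion), 22 (A/G, transition), 27 (G/U, transversion), 32 (C/U, transition), 44 (A/U, transversion).
Of the 7 differences, 3 transitions and 4 transversions, so the answer is 4.

4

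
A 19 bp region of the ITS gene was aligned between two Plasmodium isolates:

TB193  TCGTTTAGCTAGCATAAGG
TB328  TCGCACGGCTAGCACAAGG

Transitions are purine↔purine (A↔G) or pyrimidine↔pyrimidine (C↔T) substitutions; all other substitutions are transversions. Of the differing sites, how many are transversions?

Differing sites — 4:T/C (Ti); 5:T/A (Tv); 6:T/C (Ti); 7:A/G (Ti); 15:T/C (Ti).
Of the 5 differences, 4 transitions and 1 transversion, so the answer is 1.

1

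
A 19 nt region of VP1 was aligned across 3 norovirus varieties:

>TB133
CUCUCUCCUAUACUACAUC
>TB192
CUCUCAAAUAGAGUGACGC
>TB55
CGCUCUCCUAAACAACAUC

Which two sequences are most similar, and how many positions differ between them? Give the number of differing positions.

3

Pairwise Hamming distances:
  TB133 vs TB192: 9
  TB133 vs TB55: 3
  TB192 vs TB55: 11
The smallest is 3, between TB133 and TB55.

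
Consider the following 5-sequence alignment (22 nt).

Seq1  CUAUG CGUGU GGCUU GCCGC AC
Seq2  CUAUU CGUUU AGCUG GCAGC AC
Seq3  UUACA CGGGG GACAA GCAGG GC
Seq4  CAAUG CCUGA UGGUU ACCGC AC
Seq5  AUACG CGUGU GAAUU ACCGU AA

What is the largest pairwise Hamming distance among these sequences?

16

Pairwise Hamming distances:
  Seq1 vs Seq2: 5
  Seq1 vs Seq3: 11
  Seq1 vs Seq4: 6
  Seq1 vs Seq5: 7
  Seq2 vs Seq3: 12
  Seq2 vs Seq4: 10
  Seq2 vs Seq5: 12
  Seq3 vs Seq4: 16
  Seq3 vs Seq5: 12
  Seq4 vs Seq5: 10
The largest is 16, between Seq3 and Seq4.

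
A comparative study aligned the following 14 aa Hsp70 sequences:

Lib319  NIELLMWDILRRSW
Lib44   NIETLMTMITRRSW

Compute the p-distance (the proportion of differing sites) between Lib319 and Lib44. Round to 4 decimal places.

0.2857

The sequences differ at positions 4 (L/T), 7 (W/T), 8 (D/M), 10 (L/T).
There are 4 differences over 14 sites, so p = 4/14 = 0.2857.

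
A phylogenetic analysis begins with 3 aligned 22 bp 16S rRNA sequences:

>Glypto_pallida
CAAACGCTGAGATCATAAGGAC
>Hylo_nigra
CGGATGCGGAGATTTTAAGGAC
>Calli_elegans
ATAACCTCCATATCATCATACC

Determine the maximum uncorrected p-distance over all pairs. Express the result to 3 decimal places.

Pairwise Hamming distances:
  Glypto_pallida vs Hylo_nigra: 6
  Glypto_pallida vs Calli_elegans: 11
  Hylo_nigra vs Calli_elegans: 15
The largest is 15 mismatches, between Hylo_nigra and Calli_elegans; p = 15/22 = 0.682.

0.682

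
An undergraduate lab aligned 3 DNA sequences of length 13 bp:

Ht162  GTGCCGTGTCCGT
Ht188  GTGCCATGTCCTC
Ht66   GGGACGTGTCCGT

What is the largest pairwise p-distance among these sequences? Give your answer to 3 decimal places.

0.385

Pairwise Hamming distances:
  Ht162 vs Ht188: 3
  Ht162 vs Ht66: 2
  Ht188 vs Ht66: 5
The largest is 5 mismatches, between Ht188 and Ht66; p = 5/13 = 0.385.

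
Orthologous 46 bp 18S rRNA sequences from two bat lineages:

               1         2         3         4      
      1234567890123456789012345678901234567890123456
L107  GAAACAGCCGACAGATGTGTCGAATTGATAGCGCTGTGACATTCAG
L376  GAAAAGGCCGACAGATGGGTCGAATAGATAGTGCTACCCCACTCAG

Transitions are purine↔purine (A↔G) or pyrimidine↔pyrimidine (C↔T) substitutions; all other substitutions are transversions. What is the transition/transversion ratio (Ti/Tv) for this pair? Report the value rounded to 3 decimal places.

Mismatches occur at site 5 (C↔A, transversion), site 6 (A↔G, transition), site 18 (T↔G, transversion), site 26 (T↔A, transversion), site 32 (C↔T, transition), site 36 (G↔A, transition), site 37 (T↔C, transition), site 38 (G↔C, transversion), site 39 (A↔C, transversion), site 42 (T↔C, transition).
Of the 10 differences, 5 transitions and 5 transversions, so Ti/Tv = 5/5 = 1.000.

1.000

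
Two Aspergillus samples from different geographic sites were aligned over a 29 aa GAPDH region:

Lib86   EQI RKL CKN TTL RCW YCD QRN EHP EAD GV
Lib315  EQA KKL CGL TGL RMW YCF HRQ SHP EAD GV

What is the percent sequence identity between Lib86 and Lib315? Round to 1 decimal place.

Differing sites — 3:I/A; 4:R/K; 8:K/G; 9:N/L; 11:T/G; 14:C/M; 18:D/F; 19:Q/H; 21:N/Q; 22:E/S.
19 of the 29 sites match, so the percent identity is 19/29 × 100 = 65.5%.

65.5%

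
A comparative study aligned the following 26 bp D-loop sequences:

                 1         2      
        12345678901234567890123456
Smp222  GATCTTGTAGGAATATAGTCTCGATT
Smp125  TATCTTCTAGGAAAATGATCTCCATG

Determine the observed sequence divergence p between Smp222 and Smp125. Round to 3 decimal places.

The sequences differ at positions 1 (G/T), 7 (G/C), 14 (T/A), 17 (A/G), 18 (G/A), 23 (G/C), 26 (T/G).
There are 7 differences over 26 sites, so p = 7/26 = 0.269.

0.269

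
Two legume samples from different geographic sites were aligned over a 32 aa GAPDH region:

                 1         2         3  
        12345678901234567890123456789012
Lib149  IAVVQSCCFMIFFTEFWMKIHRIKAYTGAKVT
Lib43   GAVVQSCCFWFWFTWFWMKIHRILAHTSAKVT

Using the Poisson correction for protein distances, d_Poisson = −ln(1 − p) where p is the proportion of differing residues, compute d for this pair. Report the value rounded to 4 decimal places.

0.2877

Mismatches occur at site 1 (I→G), site 10 (M→W), site 11 (I→F), site 12 (F→W), site 15 (E→W), site 24 (K→L), site 26 (Y→H), site 28 (G→S).
p = 8/32 = 0.250000.
d = −ln(1 − 0.250000) = −ln(0.750000) = 0.2877.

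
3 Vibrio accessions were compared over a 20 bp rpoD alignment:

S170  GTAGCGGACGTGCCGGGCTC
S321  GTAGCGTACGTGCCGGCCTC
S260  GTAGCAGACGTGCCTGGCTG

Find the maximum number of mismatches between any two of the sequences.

5

Pairwise Hamming distances:
  S170 vs S321: 2
  S170 vs S260: 3
  S321 vs S260: 5
The largest is 5, between S321 and S260.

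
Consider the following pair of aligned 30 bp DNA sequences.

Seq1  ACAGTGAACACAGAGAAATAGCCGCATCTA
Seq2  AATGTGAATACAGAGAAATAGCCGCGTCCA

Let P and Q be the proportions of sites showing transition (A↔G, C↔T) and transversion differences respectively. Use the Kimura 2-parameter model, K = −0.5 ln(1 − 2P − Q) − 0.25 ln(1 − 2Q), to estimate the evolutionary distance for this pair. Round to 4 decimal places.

The sequences differ at positions 2 (C/A, transversion), 3 (A/T, transversion), 9 (C/T, transition), 26 (A/G, transition), 29 (T/C, transition).
Of the 5 differences, 3 transitions and 2 transversions over 30 sites: P = 3/30 = 0.100000, Q = 2/30 = 0.066667.
d = −0.5·ln(0.733333) − 0.25·ln(0.866666) = −0.5·(-0.310155) − 0.25·(-0.143102) = 0.1909.

0.1909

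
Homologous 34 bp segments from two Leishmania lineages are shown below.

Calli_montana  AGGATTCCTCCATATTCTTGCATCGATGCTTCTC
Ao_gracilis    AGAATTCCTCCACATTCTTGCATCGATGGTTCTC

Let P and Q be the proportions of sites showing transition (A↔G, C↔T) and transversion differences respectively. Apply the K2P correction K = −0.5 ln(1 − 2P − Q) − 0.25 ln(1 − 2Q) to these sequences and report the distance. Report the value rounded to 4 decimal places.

Differing sites — 3:G/A (Ti); 13:T/C (Ti); 29:C/G (Tv).
Of the 3 differences, 2 transitions and 1 transversion over 34 sites: P = 2/34 = 0.058824, Q = 1/34 = 0.029412.
d = −0.5·ln(0.852940) − 0.25·ln(0.941176) = −0.5·(-0.159066) − 0.25·(-0.060625) = 0.0947.

0.0947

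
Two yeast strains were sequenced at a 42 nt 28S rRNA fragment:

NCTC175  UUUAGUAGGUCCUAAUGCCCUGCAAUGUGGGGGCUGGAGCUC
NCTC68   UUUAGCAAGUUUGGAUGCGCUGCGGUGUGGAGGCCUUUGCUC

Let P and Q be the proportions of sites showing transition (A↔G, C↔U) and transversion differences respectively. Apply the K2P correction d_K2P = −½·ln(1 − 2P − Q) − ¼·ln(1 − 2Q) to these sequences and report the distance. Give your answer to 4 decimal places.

0.4646

Mismatches occur at site 6 (U→C, transition), site 8 (G→A, transition), site 11 (C→U, transition), site 12 (C→U, transition), site 13 (U→G, transversion), site 14 (A→G, transition), site 19 (C→G, transversion), site 24 (A→G, transition), site 25 (A→G, transition), site 31 (G→A, transition), site 35 (U→C, transition), site 36 (G→U, transversion), site 37 (G→U, transversion), site 38 (A→U, transversion).
Of the 14 differences, 9 transitions and 5 transversions over 42 sites: P = 9/42 = 0.214286, Q = 5/42 = 0.119048.
d = −0.5·ln(0.452380) − 0.25·ln(0.761904) = −0.5·(-0.793233) − 0.25·(-0.271935) = 0.4646.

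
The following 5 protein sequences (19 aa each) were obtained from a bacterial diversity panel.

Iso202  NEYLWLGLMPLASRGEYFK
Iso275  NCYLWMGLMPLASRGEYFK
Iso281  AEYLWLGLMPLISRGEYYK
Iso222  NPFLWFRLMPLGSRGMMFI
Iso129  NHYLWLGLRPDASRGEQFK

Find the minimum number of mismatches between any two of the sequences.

Pairwise Hamming distances:
  Iso202 vs Iso275: 2
  Iso202 vs Iso281: 3
  Iso202 vs Iso222: 8
  Iso202 vs Iso129: 4
  Iso275 vs Iso281: 5
  Iso275 vs Iso222: 8
  Iso275 vs Iso129: 5
  Iso281 vs Iso222: 10
  Iso281 vs Iso129: 7
  Iso222 vs Iso129: 10
The smallest is 2, between Iso202 and Iso275.

2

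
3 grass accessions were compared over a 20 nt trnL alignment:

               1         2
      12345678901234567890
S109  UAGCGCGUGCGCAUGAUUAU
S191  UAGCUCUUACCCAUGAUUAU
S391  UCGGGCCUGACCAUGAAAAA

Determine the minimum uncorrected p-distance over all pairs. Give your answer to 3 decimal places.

Pairwise Hamming distances:
  S109 vs S191: 4
  S109 vs S391: 8
  S191 vs S391: 9
The smallest is 4 mismatches, between S109 and S191; p = 4/20 = 0.200.

0.200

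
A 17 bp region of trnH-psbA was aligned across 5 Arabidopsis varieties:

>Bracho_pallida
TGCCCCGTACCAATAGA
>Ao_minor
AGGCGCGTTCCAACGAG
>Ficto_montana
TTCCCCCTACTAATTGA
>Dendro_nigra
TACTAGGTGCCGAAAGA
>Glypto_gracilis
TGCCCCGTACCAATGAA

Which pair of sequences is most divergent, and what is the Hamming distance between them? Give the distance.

12

Pairwise Hamming distances:
  Bracho_pallida vs Ao_minor: 8
  Bracho_pallida vs Ficto_montana: 4
  Bracho_pallida vs Dendro_nigra: 7
  Bracho_pallida vs Glypto_gracilis: 2
  Ao_minor vs Ficto_montana: 11
  Ao_minor vs Dendro_nigra: 12
  Ao_minor vs Glypto_gracilis: 6
  Ficto_montana vs Dendro_nigra: 10
  Ficto_montana vs Glypto_gracilis: 5
  Dendro_nigra vs Glypto_gracilis: 9
The largest is 12, between Ao_minor and Dendro_nigra.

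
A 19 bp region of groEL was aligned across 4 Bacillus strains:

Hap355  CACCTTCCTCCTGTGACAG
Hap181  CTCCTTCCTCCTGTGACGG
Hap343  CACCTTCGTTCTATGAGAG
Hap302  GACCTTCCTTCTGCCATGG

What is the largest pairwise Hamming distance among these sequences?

Pairwise Hamming distances:
  Hap355 vs Hap181: 2
  Hap355 vs Hap343: 4
  Hap355 vs Hap302: 6
  Hap181 vs Hap343: 6
  Hap181 vs Hap302: 6
  Hap343 vs Hap302: 7
The largest is 7, between Hap343 and Hap302.

7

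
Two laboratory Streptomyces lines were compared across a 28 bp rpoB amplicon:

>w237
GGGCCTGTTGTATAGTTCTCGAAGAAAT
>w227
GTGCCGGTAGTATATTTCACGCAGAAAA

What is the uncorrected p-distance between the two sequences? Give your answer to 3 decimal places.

0.250

The sequences differ at positions 2 (G/T), 6 (T/G), 9 (T/A), 15 (G/T), 19 (T/A), 22 (A/C), 28 (T/A).
There are 7 differences over 28 sites, so p = 7/28 = 0.250.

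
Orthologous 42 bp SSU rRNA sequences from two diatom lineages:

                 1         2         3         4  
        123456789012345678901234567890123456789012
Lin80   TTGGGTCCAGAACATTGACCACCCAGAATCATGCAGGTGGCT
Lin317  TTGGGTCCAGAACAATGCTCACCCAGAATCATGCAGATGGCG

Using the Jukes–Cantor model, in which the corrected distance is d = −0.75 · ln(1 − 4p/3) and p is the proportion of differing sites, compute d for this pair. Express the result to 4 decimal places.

The sequences differ at positions 15 (T/A), 18 (A/C), 19 (C/T), 37 (G/A), 42 (T/G).
p = 5/42 = 0.119048.
d = −0.75 · ln(1 − (4/3)·0.119048) = −0.75 · ln(0.841269) = −0.75 · (-0.172844) = 0.1296.

0.1296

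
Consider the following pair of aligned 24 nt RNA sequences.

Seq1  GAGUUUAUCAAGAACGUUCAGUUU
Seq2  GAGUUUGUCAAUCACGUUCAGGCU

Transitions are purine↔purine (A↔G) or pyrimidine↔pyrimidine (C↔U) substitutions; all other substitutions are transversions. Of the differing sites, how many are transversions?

The sequences differ at positions 7 (A/G, transition), 12 (G/U, transversion), 13 (A/C, transversion), 22 (U/G, transversion), 23 (U/C, transition).
Of the 5 differences, 2 transitions and 3 transversions, so the answer is 3.

3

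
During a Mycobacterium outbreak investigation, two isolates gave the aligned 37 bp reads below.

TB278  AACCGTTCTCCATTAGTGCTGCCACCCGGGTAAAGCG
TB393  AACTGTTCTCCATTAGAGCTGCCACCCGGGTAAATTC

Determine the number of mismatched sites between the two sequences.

5

The sequences differ at positions 4 (C/T), 17 (T/A), 35 (G/T), 36 (C/T), 37 (G/C).
That gives 5 mismatches out of 37 aligned sites, so the Hamming distance is 5.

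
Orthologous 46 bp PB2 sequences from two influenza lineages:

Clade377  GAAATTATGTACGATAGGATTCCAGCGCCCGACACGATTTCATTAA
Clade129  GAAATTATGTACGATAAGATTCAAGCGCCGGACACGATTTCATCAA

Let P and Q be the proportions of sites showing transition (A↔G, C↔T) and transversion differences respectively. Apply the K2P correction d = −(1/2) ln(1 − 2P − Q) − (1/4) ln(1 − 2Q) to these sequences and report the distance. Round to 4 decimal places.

Mismatches occur at site 17 (G↔A, transition), site 23 (C↔A, transversion), site 30 (C↔G, transversion), site 44 (T↔C, transition).
Of the 4 differences, 2 transitions and 2 transversions over 46 sites: P = 2/46 = 0.043478, Q = 2/46 = 0.043478.
d = −0.5·ln(0.869566) − 0.25·ln(0.913044) = −0.5·(-0.139761) − 0.25·(-0.090971) = 0.0926.

0.0926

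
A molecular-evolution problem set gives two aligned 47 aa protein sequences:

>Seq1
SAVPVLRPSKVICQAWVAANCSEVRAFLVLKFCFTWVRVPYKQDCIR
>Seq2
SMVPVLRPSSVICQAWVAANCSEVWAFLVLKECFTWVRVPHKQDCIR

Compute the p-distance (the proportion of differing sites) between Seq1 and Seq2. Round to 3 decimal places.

0.106

Mismatches occur at site 2 (A→M), site 10 (K→S), site 25 (R→W), site 32 (F→E), site 41 (Y→H).
There are 5 differences over 47 sites, so p = 5/47 = 0.106.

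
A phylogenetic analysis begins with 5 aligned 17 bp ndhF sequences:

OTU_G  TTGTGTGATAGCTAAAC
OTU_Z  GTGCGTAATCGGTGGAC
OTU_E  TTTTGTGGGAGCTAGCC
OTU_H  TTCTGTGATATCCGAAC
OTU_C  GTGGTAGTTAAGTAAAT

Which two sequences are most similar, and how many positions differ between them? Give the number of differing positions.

Pairwise Hamming distances:
  OTU_G vs OTU_Z: 7
  OTU_G vs OTU_E: 5
  OTU_G vs OTU_H: 4
  OTU_G vs OTU_C: 8
  OTU_Z vs OTU_E: 10
  OTU_Z vs OTU_H: 9
  OTU_Z vs OTU_C: 10
  OTU_E vs OTU_H: 8
  OTU_E vs OTU_C: 12
  OTU_H vs OTU_C: 11
The smallest is 4, between OTU_G and OTU_H.

4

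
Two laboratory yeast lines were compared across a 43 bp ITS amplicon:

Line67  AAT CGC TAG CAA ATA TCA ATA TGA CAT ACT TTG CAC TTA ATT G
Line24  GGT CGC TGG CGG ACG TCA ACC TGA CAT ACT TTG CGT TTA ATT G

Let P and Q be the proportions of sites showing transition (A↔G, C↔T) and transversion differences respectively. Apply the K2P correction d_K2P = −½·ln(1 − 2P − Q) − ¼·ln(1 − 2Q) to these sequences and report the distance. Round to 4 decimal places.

The sequences differ at positions 1 (A/G, transition), 2 (A/G, transition), 8 (A/G, transition), 11 (A/G, transition), 12 (A/G, transition), 14 (T/C, transition), 15 (A/G, transition), 20 (T/C, transition), 21 (A/C, transversion), 35 (A/G, transition), 36 (C/T, transition).
Of the 11 differences, 10 transitions and 1 transversion over 43 sites: P = 10/43 = 0.232558, Q = 1/43 = 0.023256.
d = −0.5·ln(0.511628) − 0.25·ln(0.953488) = −0.5·(-0.670157) − 0.25·(-0.047628) = 0.3470.

0.3470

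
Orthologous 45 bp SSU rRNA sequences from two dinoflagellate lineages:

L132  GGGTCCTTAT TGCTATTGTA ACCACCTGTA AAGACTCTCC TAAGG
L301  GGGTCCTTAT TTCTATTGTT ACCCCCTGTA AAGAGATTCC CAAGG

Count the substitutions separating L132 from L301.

7

Differing sites — 12:G/T; 20:A/T; 24:A/C; 35:C/G; 36:T/A; 37:C/T; 41:T/C.
That gives 7 mismatches out of 45 aligned sites, so the Hamming distance is 7.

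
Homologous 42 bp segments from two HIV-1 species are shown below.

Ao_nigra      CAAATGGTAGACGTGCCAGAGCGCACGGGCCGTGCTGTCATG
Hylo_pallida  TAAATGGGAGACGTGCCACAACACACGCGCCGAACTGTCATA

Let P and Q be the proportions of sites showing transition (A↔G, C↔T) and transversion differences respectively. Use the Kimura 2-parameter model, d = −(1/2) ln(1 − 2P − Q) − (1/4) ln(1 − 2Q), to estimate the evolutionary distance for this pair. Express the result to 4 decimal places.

0.2556

Mismatches occur at site 1 (C↔T, transition), site 8 (T↔G, transversion), site 19 (G↔C, transversion), site 21 (G↔A, transition), site 23 (G↔A, transition), site 28 (G↔C, transversion), site 33 (T↔A, transversion), site 34 (G↔A, transition), site 42 (G↔A, transition).
Of the 9 differences, 5 transitions and 4 transversions over 42 sites: P = 5/42 = 0.119048, Q = 4/42 = 0.095238.
d = −0.5·ln(0.666666) − 0.25·ln(0.809524) = −0.5·(-0.405466) − 0.25·(-0.211309) = 0.2556.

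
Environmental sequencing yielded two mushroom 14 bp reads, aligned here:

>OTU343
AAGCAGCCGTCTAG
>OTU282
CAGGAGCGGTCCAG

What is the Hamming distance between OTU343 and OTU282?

4

Differing sites — 1:A/C; 4:C/G; 8:C/G; 12:T/C.
That gives 4 mismatches out of 14 aligned sites, so the Hamming distance is 4.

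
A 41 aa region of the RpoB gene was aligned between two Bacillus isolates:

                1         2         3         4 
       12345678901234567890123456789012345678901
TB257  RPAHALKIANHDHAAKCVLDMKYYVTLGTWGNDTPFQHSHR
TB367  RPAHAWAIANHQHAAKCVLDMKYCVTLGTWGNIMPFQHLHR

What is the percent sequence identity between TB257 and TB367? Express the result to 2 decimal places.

82.93%

Mismatches occur at site 6 (L/W), site 7 (K/A), site 12 (D/Q), site 24 (Y/C), site 33 (D/I), site 34 (T/M), site 39 (S/L).
34 of the 41 sites match, so the percent identity is 34/41 × 100 = 82.93%.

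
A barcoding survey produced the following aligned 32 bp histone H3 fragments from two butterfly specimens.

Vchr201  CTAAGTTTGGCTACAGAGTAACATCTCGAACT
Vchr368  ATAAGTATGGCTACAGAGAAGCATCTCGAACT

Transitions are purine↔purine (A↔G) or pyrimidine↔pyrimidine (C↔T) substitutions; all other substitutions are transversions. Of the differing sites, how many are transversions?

Differing sites — 1:C/A (Tv); 7:T/A (Tv); 19:T/A (Tv); 21:A/G (Ti).
Of the 4 differences, 1 transition and 3 transversions, so the answer is 3.

3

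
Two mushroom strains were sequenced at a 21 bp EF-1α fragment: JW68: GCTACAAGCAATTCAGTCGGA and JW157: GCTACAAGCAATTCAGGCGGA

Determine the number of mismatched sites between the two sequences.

1

The sequences differ at position 17 (T/G).
That gives 1 mismatch out of 21 aligned sites, so the Hamming distance is 1.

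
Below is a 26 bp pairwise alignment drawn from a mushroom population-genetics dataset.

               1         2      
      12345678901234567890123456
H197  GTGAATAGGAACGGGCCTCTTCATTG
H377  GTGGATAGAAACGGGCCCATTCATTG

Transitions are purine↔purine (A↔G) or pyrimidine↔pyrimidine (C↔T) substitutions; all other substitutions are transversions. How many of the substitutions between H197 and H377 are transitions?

3

The sequences differ at positions 4 (A/G, transition), 9 (G/A, transition), 18 (T/C, transition), 19 (C/A, transversion).
Of the 4 differences, 3 transitions and 1 transversion, so the answer is 3.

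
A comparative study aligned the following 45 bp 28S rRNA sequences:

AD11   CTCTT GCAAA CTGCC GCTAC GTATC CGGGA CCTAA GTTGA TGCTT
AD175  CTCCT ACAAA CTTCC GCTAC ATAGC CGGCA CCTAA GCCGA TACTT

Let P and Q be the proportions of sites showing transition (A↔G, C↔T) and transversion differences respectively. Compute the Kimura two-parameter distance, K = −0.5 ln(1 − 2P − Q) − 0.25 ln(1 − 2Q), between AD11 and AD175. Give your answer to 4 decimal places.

0.2385

Differing sites — 4:T/C (Ti); 6:G/A (Ti); 13:G/T (Tv); 21:G/A (Ti); 24:T/G (Tv); 29:G/C (Tv); 37:T/C (Ti); 38:T/C (Ti); 42:G/A (Ti).
Of the 9 differences, 6 transitions and 3 transversions over 45 sites: P = 6/45 = 0.133333, Q = 3/45 = 0.066667.
d = −0.5·ln(0.666667) − 0.25·ln(0.866666) = −0.5·(-0.405465) − 0.25·(-0.143102) = 0.2385.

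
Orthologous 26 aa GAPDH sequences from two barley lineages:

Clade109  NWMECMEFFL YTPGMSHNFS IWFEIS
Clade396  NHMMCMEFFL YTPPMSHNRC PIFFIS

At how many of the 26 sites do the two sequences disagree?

8

Differing sites — 2:W/H; 4:E/M; 14:G/P; 19:F/R; 20:S/C; 21:I/P; 22:W/I; 24:E/F.
That gives 8 mismatches out of 26 aligned sites, so the Hamming distance is 8.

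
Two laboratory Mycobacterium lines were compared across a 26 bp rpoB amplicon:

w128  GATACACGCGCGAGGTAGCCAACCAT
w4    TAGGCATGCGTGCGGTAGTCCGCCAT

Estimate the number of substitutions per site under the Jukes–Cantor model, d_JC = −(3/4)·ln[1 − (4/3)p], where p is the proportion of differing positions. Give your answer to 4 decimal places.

0.4643

The sequences differ at positions 1 (G/T), 3 (T/G), 4 (A/G), 7 (C/T), 11 (C/T), 13 (A/C), 19 (C/T), 21 (A/C), 22 (A/G).
p = 9/26 = 0.346154.
d = −0.75 · ln(1 − (4/3)·0.346154) = −0.75 · ln(0.538461) = −0.75 · (-0.619040) = 0.4643.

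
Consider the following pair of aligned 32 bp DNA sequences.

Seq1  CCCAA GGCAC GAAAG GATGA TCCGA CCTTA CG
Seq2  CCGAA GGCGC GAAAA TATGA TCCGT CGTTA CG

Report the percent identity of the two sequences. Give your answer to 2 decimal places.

Differing sites — 3:C/G; 9:A/G; 15:G/A; 16:G/T; 25:A/T; 27:C/G.
26 of the 32 sites match, so the percent identity is 26/32 × 100 = 81.25%.

81.25%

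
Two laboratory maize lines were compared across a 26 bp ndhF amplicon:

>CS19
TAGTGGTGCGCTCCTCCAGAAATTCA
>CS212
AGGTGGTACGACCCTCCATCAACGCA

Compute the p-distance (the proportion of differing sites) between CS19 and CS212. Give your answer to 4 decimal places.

Mismatches occur at site 1 (T→A), site 2 (A→G), site 8 (G→A), site 11 (C→A), site 12 (T→C), site 19 (G→T), site 20 (A→C), site 23 (T→C), site 24 (T→G).
There are 9 differences over 26 sites, so p = 9/26 = 0.3462.

0.3462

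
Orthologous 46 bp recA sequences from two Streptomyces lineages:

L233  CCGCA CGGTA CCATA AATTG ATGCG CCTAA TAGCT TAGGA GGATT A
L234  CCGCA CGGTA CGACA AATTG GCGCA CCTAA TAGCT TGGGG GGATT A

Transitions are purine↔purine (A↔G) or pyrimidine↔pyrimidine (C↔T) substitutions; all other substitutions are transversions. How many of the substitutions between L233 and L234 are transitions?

6

Differing sites — 12:C/G (Tv); 14:T/C (Ti); 21:A/G (Ti); 22:T/C (Ti); 25:G/A (Ti); 37:A/G (Ti); 40:A/G (Ti).
Of the 7 differences, 6 transitions and 1 transversion, so the answer is 6.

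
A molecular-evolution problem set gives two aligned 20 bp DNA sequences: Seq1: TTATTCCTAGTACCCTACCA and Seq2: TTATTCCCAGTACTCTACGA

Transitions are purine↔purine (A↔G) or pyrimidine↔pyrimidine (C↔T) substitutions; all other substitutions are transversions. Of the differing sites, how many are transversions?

1

The sequences differ at positions 8 (T/C, transition), 14 (C/T, transition), 19 (C/G, transversion).
Of the 3 differences, 2 transitions and 1 transversion, so the answer is 1.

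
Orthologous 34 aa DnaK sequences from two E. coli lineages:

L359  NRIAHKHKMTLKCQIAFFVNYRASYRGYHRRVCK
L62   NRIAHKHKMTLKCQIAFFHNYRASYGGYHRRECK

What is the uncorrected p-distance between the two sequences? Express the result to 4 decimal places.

0.0882

Mismatches occur at site 19 (V→H), site 26 (R→G), site 32 (V→E).
There are 3 differences over 34 sites, so p = 3/34 = 0.0882.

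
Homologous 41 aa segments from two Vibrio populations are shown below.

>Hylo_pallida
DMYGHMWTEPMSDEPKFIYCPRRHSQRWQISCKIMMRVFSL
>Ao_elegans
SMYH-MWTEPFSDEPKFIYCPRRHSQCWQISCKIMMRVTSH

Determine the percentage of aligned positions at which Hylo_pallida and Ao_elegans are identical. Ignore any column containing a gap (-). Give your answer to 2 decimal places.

Excluding the 1 gap column leaves 40 comparable sites.
Differing sites — 1:D/S; 4:G/H; 11:M/F; 27:R/C; 39:F/T; 41:L/H.
34 of the 40 comparable sites match, so the percent identity is 34/40 × 100 = 85.00%.

85.00%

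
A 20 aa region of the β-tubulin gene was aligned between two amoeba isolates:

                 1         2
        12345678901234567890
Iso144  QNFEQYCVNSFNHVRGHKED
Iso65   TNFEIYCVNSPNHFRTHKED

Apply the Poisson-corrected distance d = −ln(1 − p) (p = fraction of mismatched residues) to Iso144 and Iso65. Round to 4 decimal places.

0.2877

The sequences differ at positions 1 (Q/T), 5 (Q/I), 11 (F/P), 14 (V/F), 16 (G/T).
p = 5/20 = 0.250000.
d = −ln(1 − 0.250000) = −ln(0.750000) = 0.2877.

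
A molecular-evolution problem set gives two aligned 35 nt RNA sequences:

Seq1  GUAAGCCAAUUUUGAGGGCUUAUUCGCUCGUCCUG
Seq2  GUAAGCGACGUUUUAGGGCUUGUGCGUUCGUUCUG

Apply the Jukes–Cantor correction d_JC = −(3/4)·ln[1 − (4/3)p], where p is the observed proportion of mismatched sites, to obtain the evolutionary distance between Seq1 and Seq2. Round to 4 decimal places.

Mismatches occur at site 7 (C/G), site 9 (A/C), site 10 (U/G), site 14 (G/U), site 22 (A/G), site 24 (U/G), site 27 (C/U), site 32 (C/U).
p = 8/35 = 0.228571.
d = −0.75 · ln(1 − (4/3)·0.228571) = −0.75 · ln(0.695239) = −0.75 · (-0.363500) = 0.2726.

0.2726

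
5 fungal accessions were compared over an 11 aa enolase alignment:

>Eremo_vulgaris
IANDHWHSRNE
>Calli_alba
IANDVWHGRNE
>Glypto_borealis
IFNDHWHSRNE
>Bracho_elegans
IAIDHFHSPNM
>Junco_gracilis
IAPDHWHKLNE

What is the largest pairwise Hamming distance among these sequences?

Pairwise Hamming distances:
  Eremo_vulgaris vs Calli_alba: 2
  Eremo_vulgaris vs Glypto_borealis: 1
  Eremo_vulgaris vs Bracho_elegans: 4
  Eremo_vulgaris vs Junco_gracilis: 3
  Calli_alba vs Glypto_borealis: 3
  Calli_alba vs Bracho_elegans: 6
  Calli_alba vs Junco_gracilis: 4
  Glypto_borealis vs Bracho_elegans: 5
  Glypto_borealis vs Junco_gracilis: 4
  Bracho_elegans vs Junco_gracilis: 5
The largest is 6, between Calli_alba and Bracho_elegans.

6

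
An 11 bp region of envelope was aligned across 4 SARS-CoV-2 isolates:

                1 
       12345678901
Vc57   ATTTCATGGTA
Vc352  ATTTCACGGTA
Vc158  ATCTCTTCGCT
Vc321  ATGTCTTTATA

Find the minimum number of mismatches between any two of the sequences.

1

Pairwise Hamming distances:
  Vc57 vs Vc352: 1
  Vc57 vs Vc158: 5
  Vc57 vs Vc321: 4
  Vc352 vs Vc158: 6
  Vc352 vs Vc321: 5
  Vc158 vs Vc321: 5
The smallest is 1, between Vc57 and Vc352.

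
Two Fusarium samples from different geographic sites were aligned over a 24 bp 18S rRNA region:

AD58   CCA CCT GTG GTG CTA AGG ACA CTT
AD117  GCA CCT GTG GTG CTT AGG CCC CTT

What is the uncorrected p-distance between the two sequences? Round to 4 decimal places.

Mismatches occur at site 1 (C↔G), site 15 (A↔T), site 19 (A↔C), site 21 (A↔C).
There are 4 differences over 24 sites, so p = 4/24 = 0.1667.

0.1667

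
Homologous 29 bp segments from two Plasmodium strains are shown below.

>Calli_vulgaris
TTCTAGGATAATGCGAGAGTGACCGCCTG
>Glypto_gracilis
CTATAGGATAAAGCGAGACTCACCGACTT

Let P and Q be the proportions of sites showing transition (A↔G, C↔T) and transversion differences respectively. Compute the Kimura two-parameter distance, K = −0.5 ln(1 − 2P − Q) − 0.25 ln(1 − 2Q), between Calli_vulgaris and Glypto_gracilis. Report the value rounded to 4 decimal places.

The sequences differ at positions 1 (T/C, transition), 3 (C/A, transversion), 12 (T/A, transversion), 19 (G/C, transversion), 21 (G/C, transversion), 26 (C/A, transversion), 29 (G/T, transversion).
Of the 7 differences, 1 transition and 6 transversions over 29 sites: P = 1/29 = 0.034483, Q = 6/29 = 0.206897.
d = −0.5·ln(0.724137) − 0.25·ln(0.586206) = −0.5·(-0.322775) − 0.25·(-0.534084) = 0.2949.

0.2949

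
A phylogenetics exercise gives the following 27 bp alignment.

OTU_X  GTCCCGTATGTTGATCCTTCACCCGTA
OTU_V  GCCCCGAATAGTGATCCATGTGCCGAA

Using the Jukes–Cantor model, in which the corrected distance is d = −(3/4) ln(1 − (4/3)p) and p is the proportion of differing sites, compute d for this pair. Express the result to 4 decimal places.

0.4408

The sequences differ at positions 2 (T/C), 7 (T/A), 10 (G/A), 11 (T/G), 18 (T/A), 20 (C/G), 21 (A/T), 22 (C/G), 26 (T/A).
p = 9/27 = 0.333333.
d = −0.75 · ln(1 − (4/3)·0.333333) = −0.75 · ln(0.555556) = −0.75 · (-0.587786) = 0.4408.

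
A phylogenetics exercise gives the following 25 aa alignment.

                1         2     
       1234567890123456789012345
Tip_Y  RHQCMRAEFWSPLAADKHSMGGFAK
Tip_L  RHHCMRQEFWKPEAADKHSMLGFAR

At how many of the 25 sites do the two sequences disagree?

6

Mismatches occur at site 3 (Q→H), site 7 (A→Q), site 11 (S→K), site 13 (L→E), site 21 (G→L), site 25 (K→R).
That gives 6 mismatches out of 25 aligned sites, so the Hamming distance is 6.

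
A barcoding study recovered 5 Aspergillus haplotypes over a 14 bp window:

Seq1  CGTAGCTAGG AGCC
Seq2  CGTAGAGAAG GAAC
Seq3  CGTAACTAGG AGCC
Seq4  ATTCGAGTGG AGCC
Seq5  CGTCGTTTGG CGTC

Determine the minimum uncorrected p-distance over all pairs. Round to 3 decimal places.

0.071

Pairwise Hamming distances:
  Seq1 vs Seq2: 6
  Seq1 vs Seq3: 1
  Seq1 vs Seq4: 6
  Seq1 vs Seq5: 5
  Seq2 vs Seq3: 7
  Seq2 vs Seq4: 8
  Seq2 vs Seq5: 8
  Seq3 vs Seq4: 7
  Seq3 vs Seq5: 6
  Seq4 vs Seq5: 6
The smallest is 1 mismatch, between Seq1 and Seq3; p = 1/14 = 0.071.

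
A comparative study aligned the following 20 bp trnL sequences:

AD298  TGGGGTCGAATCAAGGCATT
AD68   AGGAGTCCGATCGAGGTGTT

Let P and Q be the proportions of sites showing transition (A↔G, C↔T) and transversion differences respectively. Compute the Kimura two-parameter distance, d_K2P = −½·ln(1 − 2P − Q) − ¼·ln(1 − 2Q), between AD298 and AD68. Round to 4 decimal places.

0.5139

Differing sites — 1:T/A (Tv); 4:G/A (Ti); 8:G/C (Tv); 9:A/G (Ti); 13:A/G (Ti); 17:C/T (Ti); 18:A/G (Ti).
Of the 7 differences, 5 transitions and 2 transversions over 20 sites: P = 5/20 = 0.250000, Q = 2/20 = 0.100000.
d = −0.5·ln(0.400000) − 0.25·ln(0.800000) = −0.5·(-0.916291) − 0.25·(-0.223144) = 0.5139.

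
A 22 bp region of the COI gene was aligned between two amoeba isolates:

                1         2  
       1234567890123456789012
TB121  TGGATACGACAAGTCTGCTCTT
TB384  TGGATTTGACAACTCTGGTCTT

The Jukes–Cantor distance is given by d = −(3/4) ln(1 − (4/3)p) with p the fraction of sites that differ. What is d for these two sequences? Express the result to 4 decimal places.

0.2082

Mismatches occur at site 6 (A→T), site 7 (C→T), site 13 (G→C), site 18 (C→G).
p = 4/22 = 0.181818.
d = −0.75 · ln(1 − (4/3)·0.181818) = −0.75 · ln(0.757576) = −0.75 · (-0.277631) = 0.2082.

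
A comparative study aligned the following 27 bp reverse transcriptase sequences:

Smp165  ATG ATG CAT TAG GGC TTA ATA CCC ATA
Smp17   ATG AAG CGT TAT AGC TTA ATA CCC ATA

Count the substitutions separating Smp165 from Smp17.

Mismatches occur at site 5 (T→A), site 8 (A→G), site 12 (G→T), site 13 (G→A).
That gives 4 mismatches out of 27 aligned sites, so the Hamming distance is 4.

4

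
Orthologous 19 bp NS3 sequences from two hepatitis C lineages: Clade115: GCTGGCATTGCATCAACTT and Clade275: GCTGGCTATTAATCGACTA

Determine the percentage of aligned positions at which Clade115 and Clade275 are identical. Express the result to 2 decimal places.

The sequences differ at positions 7 (A/T), 8 (T/A), 10 (G/T), 11 (C/A), 15 (A/G), 19 (T/A).
13 of the 19 sites match, so the percent identity is 13/19 × 100 = 68.42%.

68.42%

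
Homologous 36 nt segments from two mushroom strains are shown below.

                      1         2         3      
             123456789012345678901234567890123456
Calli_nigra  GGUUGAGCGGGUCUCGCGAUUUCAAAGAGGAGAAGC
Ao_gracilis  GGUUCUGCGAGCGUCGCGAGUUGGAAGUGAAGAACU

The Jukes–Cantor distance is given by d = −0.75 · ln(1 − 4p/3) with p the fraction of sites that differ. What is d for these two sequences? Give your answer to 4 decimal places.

Mismatches occur at site 5 (G↔C), site 6 (A↔U), site 10 (G↔A), site 12 (U↔C), site 13 (C↔G), site 20 (U↔G), site 23 (C↔G), site 24 (A↔G), site 28 (A↔U), site 30 (G↔A), site 35 (G↔C), site 36 (C↔U).
p = 12/36 = 0.333333.
d = −0.75 · ln(1 − (4/3)·0.333333) = −0.75 · ln(0.555556) = −0.75 · (-0.587786) = 0.4408.

0.4408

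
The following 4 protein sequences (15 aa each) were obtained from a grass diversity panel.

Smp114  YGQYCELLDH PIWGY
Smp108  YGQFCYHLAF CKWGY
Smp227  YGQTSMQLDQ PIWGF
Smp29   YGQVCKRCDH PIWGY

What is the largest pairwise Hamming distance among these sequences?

9

Pairwise Hamming distances:
  Smp114 vs Smp108: 7
  Smp114 vs Smp227: 6
  Smp114 vs Smp29: 4
  Smp108 vs Smp227: 9
  Smp108 vs Smp29: 8
  Smp227 vs Smp29: 7
The largest is 9, between Smp108 and Smp227.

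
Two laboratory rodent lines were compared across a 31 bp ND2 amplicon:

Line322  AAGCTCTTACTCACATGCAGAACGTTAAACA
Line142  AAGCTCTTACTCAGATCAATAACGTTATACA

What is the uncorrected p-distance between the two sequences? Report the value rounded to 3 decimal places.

0.161

Mismatches occur at site 14 (C↔G), site 17 (G↔C), site 18 (C↔A), site 20 (G↔T), site 28 (A↔T).
There are 5 differences over 31 sites, so p = 5/31 = 0.161.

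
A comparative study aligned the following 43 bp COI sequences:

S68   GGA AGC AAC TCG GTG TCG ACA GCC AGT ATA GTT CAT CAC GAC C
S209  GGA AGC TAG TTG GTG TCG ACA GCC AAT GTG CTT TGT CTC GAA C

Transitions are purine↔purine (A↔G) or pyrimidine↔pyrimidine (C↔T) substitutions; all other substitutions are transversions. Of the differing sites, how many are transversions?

The sequences differ at positions 7 (A/T, transversion), 9 (C/G, transversion), 11 (C/T, transition), 26 (G/A, transition), 28 (A/G, transition), 30 (A/G, transition), 31 (G/C, transversion), 34 (C/T, transition), 35 (A/G, transition), 38 (A/T, transversion), 42 (C/A, transversion).
Of the 11 differences, 6 transitions and 5 transversions, so the answer is 5.

5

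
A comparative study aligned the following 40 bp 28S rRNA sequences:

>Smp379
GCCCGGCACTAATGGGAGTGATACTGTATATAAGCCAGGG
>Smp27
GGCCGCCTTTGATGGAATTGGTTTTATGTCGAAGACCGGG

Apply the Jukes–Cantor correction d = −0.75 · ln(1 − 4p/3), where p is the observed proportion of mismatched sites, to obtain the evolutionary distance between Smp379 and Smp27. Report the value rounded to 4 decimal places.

0.5716

The sequences differ at positions 2 (C/G), 6 (G/C), 8 (A/T), 9 (C/T), 11 (A/G), 16 (G/A), 18 (G/T), 21 (A/G), 23 (A/T), 24 (C/T), 26 (G/A), 28 (A/G), 30 (A/C), 31 (T/G), 35 (C/A), 37 (A/C).
p = 16/40 = 0.400000.
d = −0.75 · ln(1 − (4/3)·0.400000) = −0.75 · ln(0.466667) = −0.75 · (-0.762139) = 0.5716.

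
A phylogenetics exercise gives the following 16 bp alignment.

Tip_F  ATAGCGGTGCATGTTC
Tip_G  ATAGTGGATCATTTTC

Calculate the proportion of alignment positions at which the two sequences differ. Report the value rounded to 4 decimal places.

0.2500

Mismatches occur at site 5 (C/T), site 8 (T/A), site 9 (G/T), site 13 (G/T).
There are 4 differences over 16 sites, so p = 4/16 = 0.2500.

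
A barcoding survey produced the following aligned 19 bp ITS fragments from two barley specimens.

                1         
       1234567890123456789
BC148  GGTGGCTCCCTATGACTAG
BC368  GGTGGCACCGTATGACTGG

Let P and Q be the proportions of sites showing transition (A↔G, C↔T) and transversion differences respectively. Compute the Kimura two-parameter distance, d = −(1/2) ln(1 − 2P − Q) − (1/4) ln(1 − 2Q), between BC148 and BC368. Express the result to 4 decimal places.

0.1773

Differing sites — 7:T/A (Tv); 10:C/G (Tv); 18:A/G (Ti).
Of the 3 differences, 1 transition and 2 transversions over 19 sites: P = 1/19 = 0.052632, Q = 2/19 = 0.105263.
d = −0.5·ln(0.789473) − 0.25·ln(0.789474) = −0.5·(-0.236390) − 0.25·(-0.236388) = 0.1773.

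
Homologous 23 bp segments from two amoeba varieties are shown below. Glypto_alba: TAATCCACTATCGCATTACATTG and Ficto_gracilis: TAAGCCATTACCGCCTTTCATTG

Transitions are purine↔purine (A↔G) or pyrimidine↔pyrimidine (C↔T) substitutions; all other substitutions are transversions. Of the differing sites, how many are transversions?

3

Differing sites — 4:T/G (Tv); 8:C/T (Ti); 11:T/C (Ti); 15:A/C (Tv); 18:A/T (Tv).
Of the 5 differences, 2 transitions and 3 transversions, so the answer is 3.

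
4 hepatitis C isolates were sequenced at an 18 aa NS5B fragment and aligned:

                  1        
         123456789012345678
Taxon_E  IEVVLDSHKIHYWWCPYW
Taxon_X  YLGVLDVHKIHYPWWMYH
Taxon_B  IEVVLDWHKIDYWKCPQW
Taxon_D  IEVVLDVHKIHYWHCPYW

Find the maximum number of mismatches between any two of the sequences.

11

Pairwise Hamming distances:
  Taxon_E vs Taxon_X: 8
  Taxon_E vs Taxon_B: 4
  Taxon_E vs Taxon_D: 2
  Taxon_X vs Taxon_B: 11
  Taxon_X vs Taxon_D: 8
  Taxon_B vs Taxon_D: 4
The largest is 11, between Taxon_X and Taxon_B.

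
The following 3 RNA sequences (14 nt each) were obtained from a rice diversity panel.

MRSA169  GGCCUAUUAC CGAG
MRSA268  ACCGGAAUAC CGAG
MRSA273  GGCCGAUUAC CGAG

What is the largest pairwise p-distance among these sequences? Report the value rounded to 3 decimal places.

0.357

Pairwise Hamming distances:
  MRSA169 vs MRSA268: 5
  MRSA169 vs MRSA273: 1
  MRSA268 vs MRSA273: 4
The largest is 5 mismatches, between MRSA169 and MRSA268; p = 5/14 = 0.357.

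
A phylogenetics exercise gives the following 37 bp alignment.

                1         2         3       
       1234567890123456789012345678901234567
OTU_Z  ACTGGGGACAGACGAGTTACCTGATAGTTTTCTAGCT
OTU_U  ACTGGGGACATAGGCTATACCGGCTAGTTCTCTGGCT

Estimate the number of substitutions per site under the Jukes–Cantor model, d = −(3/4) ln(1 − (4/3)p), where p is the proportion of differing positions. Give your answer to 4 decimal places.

0.2940

Differing sites — 11:G/T; 13:C/G; 15:A/C; 16:G/T; 17:T/A; 22:T/G; 24:A/C; 30:T/C; 34:A/G.
p = 9/37 = 0.243243.
d = −0.75 · ln(1 − (4/3)·0.243243) = −0.75 · ln(0.675676) = −0.75 · (-0.392042) = 0.2940.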